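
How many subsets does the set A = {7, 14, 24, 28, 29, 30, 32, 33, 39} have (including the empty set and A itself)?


Set A = {7, 14, 24, 28, 29, 30, 32, 33, 39}
|A| = 9
The power set P(A) contains all subsets of A.
|P(A)| = 2^|A| = 2^9 = 512

512


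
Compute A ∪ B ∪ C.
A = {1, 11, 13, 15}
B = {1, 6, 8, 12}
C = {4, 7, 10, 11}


Set A = {1, 11, 13, 15}
Set B = {1, 6, 8, 12}
Set C = {4, 7, 10, 11}
First, A ∪ B = {1, 6, 8, 11, 12, 13, 15}
Then, (A ∪ B) ∪ C = {1, 4, 6, 7, 8, 10, 11, 12, 13, 15}

{1, 4, 6, 7, 8, 10, 11, 12, 13, 15}


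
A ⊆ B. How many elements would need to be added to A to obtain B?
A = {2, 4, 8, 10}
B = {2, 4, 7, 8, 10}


Set A = {2, 4, 8, 10}, |A| = 4
Set B = {2, 4, 7, 8, 10}, |B| = 5
Since A ⊆ B: B \ A = {7}
|B| - |A| = 5 - 4 = 1

1


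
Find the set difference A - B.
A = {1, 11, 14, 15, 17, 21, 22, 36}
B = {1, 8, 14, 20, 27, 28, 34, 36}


Set A = {1, 11, 14, 15, 17, 21, 22, 36}
Set B = {1, 8, 14, 20, 27, 28, 34, 36}
A \ B includes elements in A that are not in B.
Check each element of A:
1 (in B, remove), 11 (not in B, keep), 14 (in B, remove), 15 (not in B, keep), 17 (not in B, keep), 21 (not in B, keep), 22 (not in B, keep), 36 (in B, remove)
A \ B = {11, 15, 17, 21, 22}

{11, 15, 17, 21, 22}


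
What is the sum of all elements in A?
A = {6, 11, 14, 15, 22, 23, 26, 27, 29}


Set A = {6, 11, 14, 15, 22, 23, 26, 27, 29}
Sum = 6 + 11 + 14 + 15 + 22 + 23 + 26 + 27 + 29 = 173

173


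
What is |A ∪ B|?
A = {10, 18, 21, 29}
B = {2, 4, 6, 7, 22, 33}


Set A = {10, 18, 21, 29}, |A| = 4
Set B = {2, 4, 6, 7, 22, 33}, |B| = 6
A ∩ B = {}, |A ∩ B| = 0
|A ∪ B| = |A| + |B| - |A ∩ B| = 4 + 6 - 0 = 10

10


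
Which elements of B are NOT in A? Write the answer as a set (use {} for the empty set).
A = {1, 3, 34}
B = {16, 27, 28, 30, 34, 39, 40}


Set A = {1, 3, 34}
Set B = {16, 27, 28, 30, 34, 39, 40}
Check each element of B against A:
16 ∉ A (include), 27 ∉ A (include), 28 ∉ A (include), 30 ∉ A (include), 34 ∈ A, 39 ∉ A (include), 40 ∉ A (include)
Elements of B not in A: {16, 27, 28, 30, 39, 40}

{16, 27, 28, 30, 39, 40}


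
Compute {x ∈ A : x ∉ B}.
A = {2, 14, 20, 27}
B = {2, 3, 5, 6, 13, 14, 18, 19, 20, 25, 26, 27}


Set A = {2, 14, 20, 27}
Set B = {2, 3, 5, 6, 13, 14, 18, 19, 20, 25, 26, 27}
Check each element of A against B:
2 ∈ B, 14 ∈ B, 20 ∈ B, 27 ∈ B
Elements of A not in B: {}

{}


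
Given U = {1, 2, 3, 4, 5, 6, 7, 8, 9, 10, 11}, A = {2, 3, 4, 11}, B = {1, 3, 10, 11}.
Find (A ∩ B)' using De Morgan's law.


U = {1, 2, 3, 4, 5, 6, 7, 8, 9, 10, 11}
A = {2, 3, 4, 11}, B = {1, 3, 10, 11}
A ∩ B = {3, 11}
(A ∩ B)' = U \ (A ∩ B) = {1, 2, 4, 5, 6, 7, 8, 9, 10}
Verification via A' ∪ B': A' = {1, 5, 6, 7, 8, 9, 10}, B' = {2, 4, 5, 6, 7, 8, 9}
A' ∪ B' = {1, 2, 4, 5, 6, 7, 8, 9, 10} ✓

{1, 2, 4, 5, 6, 7, 8, 9, 10}


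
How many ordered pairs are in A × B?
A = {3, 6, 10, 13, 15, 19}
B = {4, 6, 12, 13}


Set A = {3, 6, 10, 13, 15, 19} has 6 elements.
Set B = {4, 6, 12, 13} has 4 elements.
|A × B| = |A| × |B| = 6 × 4 = 24

24


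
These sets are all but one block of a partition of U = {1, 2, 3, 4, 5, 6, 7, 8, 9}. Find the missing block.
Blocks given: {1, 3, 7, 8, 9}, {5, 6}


U = {1, 2, 3, 4, 5, 6, 7, 8, 9}
Shown blocks: {1, 3, 7, 8, 9}, {5, 6}
A partition's blocks are pairwise disjoint and cover U, so the missing block = U \ (union of shown blocks).
Union of shown blocks: {1, 3, 5, 6, 7, 8, 9}
Missing block = U \ (union) = {2, 4}

{2, 4}


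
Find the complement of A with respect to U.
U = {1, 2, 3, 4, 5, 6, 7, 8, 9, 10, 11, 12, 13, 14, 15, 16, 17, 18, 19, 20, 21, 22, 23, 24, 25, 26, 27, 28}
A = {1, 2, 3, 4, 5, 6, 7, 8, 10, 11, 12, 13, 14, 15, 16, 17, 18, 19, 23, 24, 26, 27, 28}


Universal set U = {1, 2, 3, 4, 5, 6, 7, 8, 9, 10, 11, 12, 13, 14, 15, 16, 17, 18, 19, 20, 21, 22, 23, 24, 25, 26, 27, 28}
Set A = {1, 2, 3, 4, 5, 6, 7, 8, 10, 11, 12, 13, 14, 15, 16, 17, 18, 19, 23, 24, 26, 27, 28}
A' = U \ A = elements in U but not in A
Checking each element of U:
1 (in A, exclude), 2 (in A, exclude), 3 (in A, exclude), 4 (in A, exclude), 5 (in A, exclude), 6 (in A, exclude), 7 (in A, exclude), 8 (in A, exclude), 9 (not in A, include), 10 (in A, exclude), 11 (in A, exclude), 12 (in A, exclude), 13 (in A, exclude), 14 (in A, exclude), 15 (in A, exclude), 16 (in A, exclude), 17 (in A, exclude), 18 (in A, exclude), 19 (in A, exclude), 20 (not in A, include), 21 (not in A, include), 22 (not in A, include), 23 (in A, exclude), 24 (in A, exclude), 25 (not in A, include), 26 (in A, exclude), 27 (in A, exclude), 28 (in A, exclude)
A' = {9, 20, 21, 22, 25}

{9, 20, 21, 22, 25}


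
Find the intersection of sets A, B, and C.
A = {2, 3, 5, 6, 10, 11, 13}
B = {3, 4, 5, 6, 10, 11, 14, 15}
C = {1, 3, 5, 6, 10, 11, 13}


Set A = {2, 3, 5, 6, 10, 11, 13}
Set B = {3, 4, 5, 6, 10, 11, 14, 15}
Set C = {1, 3, 5, 6, 10, 11, 13}
First, A ∩ B = {3, 5, 6, 10, 11}
Then, (A ∩ B) ∩ C = {3, 5, 6, 10, 11}

{3, 5, 6, 10, 11}


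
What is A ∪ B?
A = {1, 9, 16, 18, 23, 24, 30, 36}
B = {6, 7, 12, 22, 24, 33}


Set A = {1, 9, 16, 18, 23, 24, 30, 36}
Set B = {6, 7, 12, 22, 24, 33}
A ∪ B includes all elements in either set.
Elements from A: {1, 9, 16, 18, 23, 24, 30, 36}
Elements from B not already included: {6, 7, 12, 22, 33}
A ∪ B = {1, 6, 7, 9, 12, 16, 18, 22, 23, 24, 30, 33, 36}

{1, 6, 7, 9, 12, 16, 18, 22, 23, 24, 30, 33, 36}


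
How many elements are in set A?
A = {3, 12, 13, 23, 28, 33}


Set A = {3, 12, 13, 23, 28, 33}
Listing elements: 3, 12, 13, 23, 28, 33
Counting: 6 elements
|A| = 6

6


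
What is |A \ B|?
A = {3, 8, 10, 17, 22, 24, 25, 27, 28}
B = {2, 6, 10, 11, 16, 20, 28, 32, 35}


Set A = {3, 8, 10, 17, 22, 24, 25, 27, 28}
Set B = {2, 6, 10, 11, 16, 20, 28, 32, 35}
A \ B = {3, 8, 17, 22, 24, 25, 27}
|A \ B| = 7

7


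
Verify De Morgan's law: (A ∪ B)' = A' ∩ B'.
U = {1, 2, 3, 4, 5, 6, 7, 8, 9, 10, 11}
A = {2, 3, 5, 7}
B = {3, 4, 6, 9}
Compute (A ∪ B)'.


U = {1, 2, 3, 4, 5, 6, 7, 8, 9, 10, 11}
A = {2, 3, 5, 7}, B = {3, 4, 6, 9}
A ∪ B = {2, 3, 4, 5, 6, 7, 9}
(A ∪ B)' = U \ (A ∪ B) = {1, 8, 10, 11}
Verification via A' ∩ B': A' = {1, 4, 6, 8, 9, 10, 11}, B' = {1, 2, 5, 7, 8, 10, 11}
A' ∩ B' = {1, 8, 10, 11} ✓

{1, 8, 10, 11}


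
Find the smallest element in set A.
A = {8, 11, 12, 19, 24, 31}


Set A = {8, 11, 12, 19, 24, 31}
Elements in ascending order: 8, 11, 12, 19, 24, 31
The smallest element is 8.

8


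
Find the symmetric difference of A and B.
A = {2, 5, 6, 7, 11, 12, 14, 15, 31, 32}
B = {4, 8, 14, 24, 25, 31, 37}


Set A = {2, 5, 6, 7, 11, 12, 14, 15, 31, 32}
Set B = {4, 8, 14, 24, 25, 31, 37}
A △ B = (A \ B) ∪ (B \ A)
Elements in A but not B: {2, 5, 6, 7, 11, 12, 15, 32}
Elements in B but not A: {4, 8, 24, 25, 37}
A △ B = {2, 4, 5, 6, 7, 8, 11, 12, 15, 24, 25, 32, 37}

{2, 4, 5, 6, 7, 8, 11, 12, 15, 24, 25, 32, 37}


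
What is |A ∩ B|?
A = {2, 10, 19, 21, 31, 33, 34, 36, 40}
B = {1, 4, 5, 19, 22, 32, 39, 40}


Set A = {2, 10, 19, 21, 31, 33, 34, 36, 40}
Set B = {1, 4, 5, 19, 22, 32, 39, 40}
A ∩ B = {19, 40}
|A ∩ B| = 2

2


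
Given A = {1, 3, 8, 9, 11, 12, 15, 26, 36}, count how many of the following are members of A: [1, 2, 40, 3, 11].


Set A = {1, 3, 8, 9, 11, 12, 15, 26, 36}
Candidates: [1, 2, 40, 3, 11]
Check each candidate:
1 ∈ A, 2 ∉ A, 40 ∉ A, 3 ∈ A, 11 ∈ A
Count of candidates in A: 3

3


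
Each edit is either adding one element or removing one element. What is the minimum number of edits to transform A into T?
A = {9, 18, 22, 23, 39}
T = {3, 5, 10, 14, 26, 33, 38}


Set A = {9, 18, 22, 23, 39}
Set T = {3, 5, 10, 14, 26, 33, 38}
Elements to remove from A (in A, not in T): {9, 18, 22, 23, 39} → 5 removals
Elements to add to A (in T, not in A): {3, 5, 10, 14, 26, 33, 38} → 7 additions
Total edits = 5 + 7 = 12

12


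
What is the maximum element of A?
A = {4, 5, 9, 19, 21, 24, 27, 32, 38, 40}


Set A = {4, 5, 9, 19, 21, 24, 27, 32, 38, 40}
Elements in ascending order: 4, 5, 9, 19, 21, 24, 27, 32, 38, 40
The largest element is 40.

40


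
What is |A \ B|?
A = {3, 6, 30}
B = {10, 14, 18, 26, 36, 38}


Set A = {3, 6, 30}
Set B = {10, 14, 18, 26, 36, 38}
A \ B = {3, 6, 30}
|A \ B| = 3

3


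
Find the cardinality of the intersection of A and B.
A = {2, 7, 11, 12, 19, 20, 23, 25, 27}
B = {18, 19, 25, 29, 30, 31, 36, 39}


Set A = {2, 7, 11, 12, 19, 20, 23, 25, 27}
Set B = {18, 19, 25, 29, 30, 31, 36, 39}
A ∩ B = {19, 25}
|A ∩ B| = 2

2


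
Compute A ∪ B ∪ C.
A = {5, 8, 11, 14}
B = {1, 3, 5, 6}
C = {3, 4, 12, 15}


Set A = {5, 8, 11, 14}
Set B = {1, 3, 5, 6}
Set C = {3, 4, 12, 15}
First, A ∪ B = {1, 3, 5, 6, 8, 11, 14}
Then, (A ∪ B) ∪ C = {1, 3, 4, 5, 6, 8, 11, 12, 14, 15}

{1, 3, 4, 5, 6, 8, 11, 12, 14, 15}


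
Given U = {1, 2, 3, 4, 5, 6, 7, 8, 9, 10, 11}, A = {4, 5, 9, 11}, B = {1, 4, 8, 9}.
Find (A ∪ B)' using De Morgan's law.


U = {1, 2, 3, 4, 5, 6, 7, 8, 9, 10, 11}
A = {4, 5, 9, 11}, B = {1, 4, 8, 9}
A ∪ B = {1, 4, 5, 8, 9, 11}
(A ∪ B)' = U \ (A ∪ B) = {2, 3, 6, 7, 10}
Verification via A' ∩ B': A' = {1, 2, 3, 6, 7, 8, 10}, B' = {2, 3, 5, 6, 7, 10, 11}
A' ∩ B' = {2, 3, 6, 7, 10} ✓

{2, 3, 6, 7, 10}


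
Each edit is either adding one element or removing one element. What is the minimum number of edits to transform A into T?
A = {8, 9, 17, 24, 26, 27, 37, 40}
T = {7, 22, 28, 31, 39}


Set A = {8, 9, 17, 24, 26, 27, 37, 40}
Set T = {7, 22, 28, 31, 39}
Elements to remove from A (in A, not in T): {8, 9, 17, 24, 26, 27, 37, 40} → 8 removals
Elements to add to A (in T, not in A): {7, 22, 28, 31, 39} → 5 additions
Total edits = 8 + 5 = 13

13


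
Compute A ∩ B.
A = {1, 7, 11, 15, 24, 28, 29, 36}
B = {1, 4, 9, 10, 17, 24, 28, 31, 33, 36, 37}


Set A = {1, 7, 11, 15, 24, 28, 29, 36}
Set B = {1, 4, 9, 10, 17, 24, 28, 31, 33, 36, 37}
A ∩ B includes only elements in both sets.
Check each element of A against B:
1 ✓, 7 ✗, 11 ✗, 15 ✗, 24 ✓, 28 ✓, 29 ✗, 36 ✓
A ∩ B = {1, 24, 28, 36}

{1, 24, 28, 36}


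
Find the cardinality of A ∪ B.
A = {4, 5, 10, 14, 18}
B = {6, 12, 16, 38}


Set A = {4, 5, 10, 14, 18}, |A| = 5
Set B = {6, 12, 16, 38}, |B| = 4
A ∩ B = {}, |A ∩ B| = 0
|A ∪ B| = |A| + |B| - |A ∩ B| = 5 + 4 - 0 = 9

9


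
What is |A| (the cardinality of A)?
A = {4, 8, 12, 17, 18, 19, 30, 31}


Set A = {4, 8, 12, 17, 18, 19, 30, 31}
Listing elements: 4, 8, 12, 17, 18, 19, 30, 31
Counting: 8 elements
|A| = 8

8


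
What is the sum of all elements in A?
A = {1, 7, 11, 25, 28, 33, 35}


Set A = {1, 7, 11, 25, 28, 33, 35}
Sum = 1 + 7 + 11 + 25 + 28 + 33 + 35 = 140

140


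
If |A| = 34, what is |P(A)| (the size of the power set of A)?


The set has 34 elements.
The power set contains all possible subsets.
|P(A)| = 2^|A| = 2^34 = 17179869184

17179869184


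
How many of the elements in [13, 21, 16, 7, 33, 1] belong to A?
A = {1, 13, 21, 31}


Set A = {1, 13, 21, 31}
Candidates: [13, 21, 16, 7, 33, 1]
Check each candidate:
13 ∈ A, 21 ∈ A, 16 ∉ A, 7 ∉ A, 33 ∉ A, 1 ∈ A
Count of candidates in A: 3

3


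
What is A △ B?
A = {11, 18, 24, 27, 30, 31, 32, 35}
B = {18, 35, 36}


Set A = {11, 18, 24, 27, 30, 31, 32, 35}
Set B = {18, 35, 36}
A △ B = (A \ B) ∪ (B \ A)
Elements in A but not B: {11, 24, 27, 30, 31, 32}
Elements in B but not A: {36}
A △ B = {11, 24, 27, 30, 31, 32, 36}

{11, 24, 27, 30, 31, 32, 36}


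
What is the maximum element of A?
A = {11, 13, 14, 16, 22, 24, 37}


Set A = {11, 13, 14, 16, 22, 24, 37}
Elements in ascending order: 11, 13, 14, 16, 22, 24, 37
The largest element is 37.

37


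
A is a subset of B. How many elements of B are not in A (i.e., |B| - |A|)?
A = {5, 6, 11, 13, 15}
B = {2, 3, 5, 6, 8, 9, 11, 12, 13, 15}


Set A = {5, 6, 11, 13, 15}, |A| = 5
Set B = {2, 3, 5, 6, 8, 9, 11, 12, 13, 15}, |B| = 10
Since A ⊆ B: B \ A = {2, 3, 8, 9, 12}
|B| - |A| = 10 - 5 = 5

5


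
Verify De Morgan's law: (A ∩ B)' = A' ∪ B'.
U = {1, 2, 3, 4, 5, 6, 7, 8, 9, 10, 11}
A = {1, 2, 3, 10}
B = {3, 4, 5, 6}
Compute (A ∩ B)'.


U = {1, 2, 3, 4, 5, 6, 7, 8, 9, 10, 11}
A = {1, 2, 3, 10}, B = {3, 4, 5, 6}
A ∩ B = {3}
(A ∩ B)' = U \ (A ∩ B) = {1, 2, 4, 5, 6, 7, 8, 9, 10, 11}
Verification via A' ∪ B': A' = {4, 5, 6, 7, 8, 9, 11}, B' = {1, 2, 7, 8, 9, 10, 11}
A' ∪ B' = {1, 2, 4, 5, 6, 7, 8, 9, 10, 11} ✓

{1, 2, 4, 5, 6, 7, 8, 9, 10, 11}


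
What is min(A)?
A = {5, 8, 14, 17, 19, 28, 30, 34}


Set A = {5, 8, 14, 17, 19, 28, 30, 34}
Elements in ascending order: 5, 8, 14, 17, 19, 28, 30, 34
The smallest element is 5.

5


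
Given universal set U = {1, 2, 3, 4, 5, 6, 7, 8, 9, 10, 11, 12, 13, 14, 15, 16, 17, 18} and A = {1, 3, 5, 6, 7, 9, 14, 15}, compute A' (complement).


Universal set U = {1, 2, 3, 4, 5, 6, 7, 8, 9, 10, 11, 12, 13, 14, 15, 16, 17, 18}
Set A = {1, 3, 5, 6, 7, 9, 14, 15}
A' = U \ A = elements in U but not in A
Checking each element of U:
1 (in A, exclude), 2 (not in A, include), 3 (in A, exclude), 4 (not in A, include), 5 (in A, exclude), 6 (in A, exclude), 7 (in A, exclude), 8 (not in A, include), 9 (in A, exclude), 10 (not in A, include), 11 (not in A, include), 12 (not in A, include), 13 (not in A, include), 14 (in A, exclude), 15 (in A, exclude), 16 (not in A, include), 17 (not in A, include), 18 (not in A, include)
A' = {2, 4, 8, 10, 11, 12, 13, 16, 17, 18}

{2, 4, 8, 10, 11, 12, 13, 16, 17, 18}


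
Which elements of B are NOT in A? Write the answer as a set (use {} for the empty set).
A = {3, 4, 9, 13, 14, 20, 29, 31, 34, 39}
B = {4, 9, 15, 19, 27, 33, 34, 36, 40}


Set A = {3, 4, 9, 13, 14, 20, 29, 31, 34, 39}
Set B = {4, 9, 15, 19, 27, 33, 34, 36, 40}
Check each element of B against A:
4 ∈ A, 9 ∈ A, 15 ∉ A (include), 19 ∉ A (include), 27 ∉ A (include), 33 ∉ A (include), 34 ∈ A, 36 ∉ A (include), 40 ∉ A (include)
Elements of B not in A: {15, 19, 27, 33, 36, 40}

{15, 19, 27, 33, 36, 40}


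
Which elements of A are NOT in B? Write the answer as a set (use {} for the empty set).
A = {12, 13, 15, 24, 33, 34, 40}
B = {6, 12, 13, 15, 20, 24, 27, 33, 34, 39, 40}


Set A = {12, 13, 15, 24, 33, 34, 40}
Set B = {6, 12, 13, 15, 20, 24, 27, 33, 34, 39, 40}
Check each element of A against B:
12 ∈ B, 13 ∈ B, 15 ∈ B, 24 ∈ B, 33 ∈ B, 34 ∈ B, 40 ∈ B
Elements of A not in B: {}

{}


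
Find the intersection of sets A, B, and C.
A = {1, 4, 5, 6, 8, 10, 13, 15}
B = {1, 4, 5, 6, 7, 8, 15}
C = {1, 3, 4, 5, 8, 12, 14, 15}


Set A = {1, 4, 5, 6, 8, 10, 13, 15}
Set B = {1, 4, 5, 6, 7, 8, 15}
Set C = {1, 3, 4, 5, 8, 12, 14, 15}
First, A ∩ B = {1, 4, 5, 6, 8, 15}
Then, (A ∩ B) ∩ C = {1, 4, 5, 8, 15}

{1, 4, 5, 8, 15}


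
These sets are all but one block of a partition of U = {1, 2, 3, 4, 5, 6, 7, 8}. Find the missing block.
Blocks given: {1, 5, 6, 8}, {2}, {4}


U = {1, 2, 3, 4, 5, 6, 7, 8}
Shown blocks: {1, 5, 6, 8}, {2}, {4}
A partition's blocks are pairwise disjoint and cover U, so the missing block = U \ (union of shown blocks).
Union of shown blocks: {1, 2, 4, 5, 6, 8}
Missing block = U \ (union) = {3, 7}

{3, 7}


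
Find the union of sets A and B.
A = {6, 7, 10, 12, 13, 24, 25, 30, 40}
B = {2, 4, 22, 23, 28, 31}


Set A = {6, 7, 10, 12, 13, 24, 25, 30, 40}
Set B = {2, 4, 22, 23, 28, 31}
A ∪ B includes all elements in either set.
Elements from A: {6, 7, 10, 12, 13, 24, 25, 30, 40}
Elements from B not already included: {2, 4, 22, 23, 28, 31}
A ∪ B = {2, 4, 6, 7, 10, 12, 13, 22, 23, 24, 25, 28, 30, 31, 40}

{2, 4, 6, 7, 10, 12, 13, 22, 23, 24, 25, 28, 30, 31, 40}


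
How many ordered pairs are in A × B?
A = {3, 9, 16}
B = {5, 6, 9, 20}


Set A = {3, 9, 16} has 3 elements.
Set B = {5, 6, 9, 20} has 4 elements.
|A × B| = |A| × |B| = 3 × 4 = 12

12


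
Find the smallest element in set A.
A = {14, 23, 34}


Set A = {14, 23, 34}
Elements in ascending order: 14, 23, 34
The smallest element is 14.

14


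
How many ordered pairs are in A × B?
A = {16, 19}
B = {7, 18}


Set A = {16, 19} has 2 elements.
Set B = {7, 18} has 2 elements.
|A × B| = |A| × |B| = 2 × 2 = 4

4


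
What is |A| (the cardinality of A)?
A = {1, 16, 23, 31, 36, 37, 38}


Set A = {1, 16, 23, 31, 36, 37, 38}
Listing elements: 1, 16, 23, 31, 36, 37, 38
Counting: 7 elements
|A| = 7

7


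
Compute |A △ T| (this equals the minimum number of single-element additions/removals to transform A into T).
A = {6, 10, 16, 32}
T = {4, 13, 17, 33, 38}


Set A = {6, 10, 16, 32}
Set T = {4, 13, 17, 33, 38}
Elements to remove from A (in A, not in T): {6, 10, 16, 32} → 4 removals
Elements to add to A (in T, not in A): {4, 13, 17, 33, 38} → 5 additions
Total edits = 4 + 5 = 9

9


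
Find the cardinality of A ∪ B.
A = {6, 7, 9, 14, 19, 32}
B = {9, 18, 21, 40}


Set A = {6, 7, 9, 14, 19, 32}, |A| = 6
Set B = {9, 18, 21, 40}, |B| = 4
A ∩ B = {9}, |A ∩ B| = 1
|A ∪ B| = |A| + |B| - |A ∩ B| = 6 + 4 - 1 = 9

9


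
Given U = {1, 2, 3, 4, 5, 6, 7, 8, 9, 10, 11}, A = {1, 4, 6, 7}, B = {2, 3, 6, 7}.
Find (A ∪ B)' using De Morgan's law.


U = {1, 2, 3, 4, 5, 6, 7, 8, 9, 10, 11}
A = {1, 4, 6, 7}, B = {2, 3, 6, 7}
A ∪ B = {1, 2, 3, 4, 6, 7}
(A ∪ B)' = U \ (A ∪ B) = {5, 8, 9, 10, 11}
Verification via A' ∩ B': A' = {2, 3, 5, 8, 9, 10, 11}, B' = {1, 4, 5, 8, 9, 10, 11}
A' ∩ B' = {5, 8, 9, 10, 11} ✓

{5, 8, 9, 10, 11}


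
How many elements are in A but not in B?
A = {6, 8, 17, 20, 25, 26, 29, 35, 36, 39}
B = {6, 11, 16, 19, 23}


Set A = {6, 8, 17, 20, 25, 26, 29, 35, 36, 39}
Set B = {6, 11, 16, 19, 23}
A \ B = {8, 17, 20, 25, 26, 29, 35, 36, 39}
|A \ B| = 9

9


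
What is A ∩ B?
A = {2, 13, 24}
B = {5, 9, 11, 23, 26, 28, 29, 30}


Set A = {2, 13, 24}
Set B = {5, 9, 11, 23, 26, 28, 29, 30}
A ∩ B includes only elements in both sets.
Check each element of A against B:
2 ✗, 13 ✗, 24 ✗
A ∩ B = {}

{}


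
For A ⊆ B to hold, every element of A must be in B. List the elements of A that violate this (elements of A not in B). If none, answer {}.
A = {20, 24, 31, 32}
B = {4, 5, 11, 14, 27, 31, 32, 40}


Set A = {20, 24, 31, 32}
Set B = {4, 5, 11, 14, 27, 31, 32, 40}
Check each element of A against B:
20 ∉ B (include), 24 ∉ B (include), 31 ∈ B, 32 ∈ B
Elements of A not in B: {20, 24}

{20, 24}


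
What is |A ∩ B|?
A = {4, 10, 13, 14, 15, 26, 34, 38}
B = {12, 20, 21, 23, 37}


Set A = {4, 10, 13, 14, 15, 26, 34, 38}
Set B = {12, 20, 21, 23, 37}
A ∩ B = {}
|A ∩ B| = 0

0


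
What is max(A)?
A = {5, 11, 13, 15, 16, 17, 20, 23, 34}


Set A = {5, 11, 13, 15, 16, 17, 20, 23, 34}
Elements in ascending order: 5, 11, 13, 15, 16, 17, 20, 23, 34
The largest element is 34.

34


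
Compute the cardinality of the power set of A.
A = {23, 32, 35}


Set A = {23, 32, 35}
|A| = 3
The power set P(A) contains all subsets of A.
|P(A)| = 2^|A| = 2^3 = 8

8


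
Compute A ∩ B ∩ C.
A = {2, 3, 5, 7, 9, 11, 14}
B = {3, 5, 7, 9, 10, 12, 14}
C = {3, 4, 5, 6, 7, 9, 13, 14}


Set A = {2, 3, 5, 7, 9, 11, 14}
Set B = {3, 5, 7, 9, 10, 12, 14}
Set C = {3, 4, 5, 6, 7, 9, 13, 14}
First, A ∩ B = {3, 5, 7, 9, 14}
Then, (A ∩ B) ∩ C = {3, 5, 7, 9, 14}

{3, 5, 7, 9, 14}


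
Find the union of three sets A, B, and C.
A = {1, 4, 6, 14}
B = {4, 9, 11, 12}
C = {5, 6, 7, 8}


Set A = {1, 4, 6, 14}
Set B = {4, 9, 11, 12}
Set C = {5, 6, 7, 8}
First, A ∪ B = {1, 4, 6, 9, 11, 12, 14}
Then, (A ∪ B) ∪ C = {1, 4, 5, 6, 7, 8, 9, 11, 12, 14}

{1, 4, 5, 6, 7, 8, 9, 11, 12, 14}


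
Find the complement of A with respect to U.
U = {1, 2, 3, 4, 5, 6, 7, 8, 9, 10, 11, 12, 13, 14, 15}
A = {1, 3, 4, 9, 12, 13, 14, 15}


Universal set U = {1, 2, 3, 4, 5, 6, 7, 8, 9, 10, 11, 12, 13, 14, 15}
Set A = {1, 3, 4, 9, 12, 13, 14, 15}
A' = U \ A = elements in U but not in A
Checking each element of U:
1 (in A, exclude), 2 (not in A, include), 3 (in A, exclude), 4 (in A, exclude), 5 (not in A, include), 6 (not in A, include), 7 (not in A, include), 8 (not in A, include), 9 (in A, exclude), 10 (not in A, include), 11 (not in A, include), 12 (in A, exclude), 13 (in A, exclude), 14 (in A, exclude), 15 (in A, exclude)
A' = {2, 5, 6, 7, 8, 10, 11}

{2, 5, 6, 7, 8, 10, 11}


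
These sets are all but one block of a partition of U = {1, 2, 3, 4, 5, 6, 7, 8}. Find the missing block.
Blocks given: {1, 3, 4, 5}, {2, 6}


U = {1, 2, 3, 4, 5, 6, 7, 8}
Shown blocks: {1, 3, 4, 5}, {2, 6}
A partition's blocks are pairwise disjoint and cover U, so the missing block = U \ (union of shown blocks).
Union of shown blocks: {1, 2, 3, 4, 5, 6}
Missing block = U \ (union) = {7, 8}

{7, 8}


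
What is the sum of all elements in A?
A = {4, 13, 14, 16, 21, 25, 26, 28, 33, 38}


Set A = {4, 13, 14, 16, 21, 25, 26, 28, 33, 38}
Sum = 4 + 13 + 14 + 16 + 21 + 25 + 26 + 28 + 33 + 38 = 218

218


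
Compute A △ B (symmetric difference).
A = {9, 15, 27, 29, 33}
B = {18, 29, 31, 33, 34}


Set A = {9, 15, 27, 29, 33}
Set B = {18, 29, 31, 33, 34}
A △ B = (A \ B) ∪ (B \ A)
Elements in A but not B: {9, 15, 27}
Elements in B but not A: {18, 31, 34}
A △ B = {9, 15, 18, 27, 31, 34}

{9, 15, 18, 27, 31, 34}


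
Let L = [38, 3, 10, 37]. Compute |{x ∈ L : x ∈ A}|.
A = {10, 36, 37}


Set A = {10, 36, 37}
Candidates: [38, 3, 10, 37]
Check each candidate:
38 ∉ A, 3 ∉ A, 10 ∈ A, 37 ∈ A
Count of candidates in A: 2

2


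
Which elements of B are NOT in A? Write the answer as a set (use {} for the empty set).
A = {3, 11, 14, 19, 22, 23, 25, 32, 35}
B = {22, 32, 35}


Set A = {3, 11, 14, 19, 22, 23, 25, 32, 35}
Set B = {22, 32, 35}
Check each element of B against A:
22 ∈ A, 32 ∈ A, 35 ∈ A
Elements of B not in A: {}

{}


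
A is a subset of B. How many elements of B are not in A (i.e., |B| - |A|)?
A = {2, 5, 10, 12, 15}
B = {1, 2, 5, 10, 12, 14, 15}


Set A = {2, 5, 10, 12, 15}, |A| = 5
Set B = {1, 2, 5, 10, 12, 14, 15}, |B| = 7
Since A ⊆ B: B \ A = {1, 14}
|B| - |A| = 7 - 5 = 2

2


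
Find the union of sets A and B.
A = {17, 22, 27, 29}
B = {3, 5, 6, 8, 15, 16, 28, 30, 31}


Set A = {17, 22, 27, 29}
Set B = {3, 5, 6, 8, 15, 16, 28, 30, 31}
A ∪ B includes all elements in either set.
Elements from A: {17, 22, 27, 29}
Elements from B not already included: {3, 5, 6, 8, 15, 16, 28, 30, 31}
A ∪ B = {3, 5, 6, 8, 15, 16, 17, 22, 27, 28, 29, 30, 31}

{3, 5, 6, 8, 15, 16, 17, 22, 27, 28, 29, 30, 31}


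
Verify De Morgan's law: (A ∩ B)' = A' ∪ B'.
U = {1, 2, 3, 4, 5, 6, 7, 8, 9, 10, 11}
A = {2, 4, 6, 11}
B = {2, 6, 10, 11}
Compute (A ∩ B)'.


U = {1, 2, 3, 4, 5, 6, 7, 8, 9, 10, 11}
A = {2, 4, 6, 11}, B = {2, 6, 10, 11}
A ∩ B = {2, 6, 11}
(A ∩ B)' = U \ (A ∩ B) = {1, 3, 4, 5, 7, 8, 9, 10}
Verification via A' ∪ B': A' = {1, 3, 5, 7, 8, 9, 10}, B' = {1, 3, 4, 5, 7, 8, 9}
A' ∪ B' = {1, 3, 4, 5, 7, 8, 9, 10} ✓

{1, 3, 4, 5, 7, 8, 9, 10}


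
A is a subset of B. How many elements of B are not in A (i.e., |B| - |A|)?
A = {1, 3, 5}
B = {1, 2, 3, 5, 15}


Set A = {1, 3, 5}, |A| = 3
Set B = {1, 2, 3, 5, 15}, |B| = 5
Since A ⊆ B: B \ A = {2, 15}
|B| - |A| = 5 - 3 = 2

2


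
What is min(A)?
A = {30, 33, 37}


Set A = {30, 33, 37}
Elements in ascending order: 30, 33, 37
The smallest element is 30.

30


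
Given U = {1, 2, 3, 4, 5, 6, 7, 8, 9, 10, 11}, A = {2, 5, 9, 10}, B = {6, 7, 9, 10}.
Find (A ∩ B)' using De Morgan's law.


U = {1, 2, 3, 4, 5, 6, 7, 8, 9, 10, 11}
A = {2, 5, 9, 10}, B = {6, 7, 9, 10}
A ∩ B = {9, 10}
(A ∩ B)' = U \ (A ∩ B) = {1, 2, 3, 4, 5, 6, 7, 8, 11}
Verification via A' ∪ B': A' = {1, 3, 4, 6, 7, 8, 11}, B' = {1, 2, 3, 4, 5, 8, 11}
A' ∪ B' = {1, 2, 3, 4, 5, 6, 7, 8, 11} ✓

{1, 2, 3, 4, 5, 6, 7, 8, 11}


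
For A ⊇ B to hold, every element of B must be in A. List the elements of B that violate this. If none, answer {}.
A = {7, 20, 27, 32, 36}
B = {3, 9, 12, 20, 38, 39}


Set A = {7, 20, 27, 32, 36}
Set B = {3, 9, 12, 20, 38, 39}
Check each element of B against A:
3 ∉ A (include), 9 ∉ A (include), 12 ∉ A (include), 20 ∈ A, 38 ∉ A (include), 39 ∉ A (include)
Elements of B not in A: {3, 9, 12, 38, 39}

{3, 9, 12, 38, 39}


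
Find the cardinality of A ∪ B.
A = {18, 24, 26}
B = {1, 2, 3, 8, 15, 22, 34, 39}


Set A = {18, 24, 26}, |A| = 3
Set B = {1, 2, 3, 8, 15, 22, 34, 39}, |B| = 8
A ∩ B = {}, |A ∩ B| = 0
|A ∪ B| = |A| + |B| - |A ∩ B| = 3 + 8 - 0 = 11

11


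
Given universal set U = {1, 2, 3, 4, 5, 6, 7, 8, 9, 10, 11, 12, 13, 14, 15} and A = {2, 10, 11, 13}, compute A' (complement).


Universal set U = {1, 2, 3, 4, 5, 6, 7, 8, 9, 10, 11, 12, 13, 14, 15}
Set A = {2, 10, 11, 13}
A' = U \ A = elements in U but not in A
Checking each element of U:
1 (not in A, include), 2 (in A, exclude), 3 (not in A, include), 4 (not in A, include), 5 (not in A, include), 6 (not in A, include), 7 (not in A, include), 8 (not in A, include), 9 (not in A, include), 10 (in A, exclude), 11 (in A, exclude), 12 (not in A, include), 13 (in A, exclude), 14 (not in A, include), 15 (not in A, include)
A' = {1, 3, 4, 5, 6, 7, 8, 9, 12, 14, 15}

{1, 3, 4, 5, 6, 7, 8, 9, 12, 14, 15}


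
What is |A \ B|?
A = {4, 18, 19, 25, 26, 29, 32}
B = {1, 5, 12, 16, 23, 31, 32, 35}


Set A = {4, 18, 19, 25, 26, 29, 32}
Set B = {1, 5, 12, 16, 23, 31, 32, 35}
A \ B = {4, 18, 19, 25, 26, 29}
|A \ B| = 6

6


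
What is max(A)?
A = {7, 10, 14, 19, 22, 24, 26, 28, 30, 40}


Set A = {7, 10, 14, 19, 22, 24, 26, 28, 30, 40}
Elements in ascending order: 7, 10, 14, 19, 22, 24, 26, 28, 30, 40
The largest element is 40.

40


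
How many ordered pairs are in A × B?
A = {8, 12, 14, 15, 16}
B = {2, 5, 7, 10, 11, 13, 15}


Set A = {8, 12, 14, 15, 16} has 5 elements.
Set B = {2, 5, 7, 10, 11, 13, 15} has 7 elements.
|A × B| = |A| × |B| = 5 × 7 = 35

35


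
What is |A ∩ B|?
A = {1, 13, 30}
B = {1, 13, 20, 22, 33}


Set A = {1, 13, 30}
Set B = {1, 13, 20, 22, 33}
A ∩ B = {1, 13}
|A ∩ B| = 2

2


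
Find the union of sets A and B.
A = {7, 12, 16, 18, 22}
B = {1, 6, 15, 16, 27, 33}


Set A = {7, 12, 16, 18, 22}
Set B = {1, 6, 15, 16, 27, 33}
A ∪ B includes all elements in either set.
Elements from A: {7, 12, 16, 18, 22}
Elements from B not already included: {1, 6, 15, 27, 33}
A ∪ B = {1, 6, 7, 12, 15, 16, 18, 22, 27, 33}

{1, 6, 7, 12, 15, 16, 18, 22, 27, 33}


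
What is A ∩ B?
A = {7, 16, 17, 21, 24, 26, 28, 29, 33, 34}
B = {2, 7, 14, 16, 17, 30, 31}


Set A = {7, 16, 17, 21, 24, 26, 28, 29, 33, 34}
Set B = {2, 7, 14, 16, 17, 30, 31}
A ∩ B includes only elements in both sets.
Check each element of A against B:
7 ✓, 16 ✓, 17 ✓, 21 ✗, 24 ✗, 26 ✗, 28 ✗, 29 ✗, 33 ✗, 34 ✗
A ∩ B = {7, 16, 17}

{7, 16, 17}


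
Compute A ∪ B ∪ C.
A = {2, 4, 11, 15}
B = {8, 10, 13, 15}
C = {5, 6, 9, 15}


Set A = {2, 4, 11, 15}
Set B = {8, 10, 13, 15}
Set C = {5, 6, 9, 15}
First, A ∪ B = {2, 4, 8, 10, 11, 13, 15}
Then, (A ∪ B) ∪ C = {2, 4, 5, 6, 8, 9, 10, 11, 13, 15}

{2, 4, 5, 6, 8, 9, 10, 11, 13, 15}


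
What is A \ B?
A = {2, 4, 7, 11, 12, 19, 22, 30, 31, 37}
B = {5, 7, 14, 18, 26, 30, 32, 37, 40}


Set A = {2, 4, 7, 11, 12, 19, 22, 30, 31, 37}
Set B = {5, 7, 14, 18, 26, 30, 32, 37, 40}
A \ B includes elements in A that are not in B.
Check each element of A:
2 (not in B, keep), 4 (not in B, keep), 7 (in B, remove), 11 (not in B, keep), 12 (not in B, keep), 19 (not in B, keep), 22 (not in B, keep), 30 (in B, remove), 31 (not in B, keep), 37 (in B, remove)
A \ B = {2, 4, 11, 12, 19, 22, 31}

{2, 4, 11, 12, 19, 22, 31}


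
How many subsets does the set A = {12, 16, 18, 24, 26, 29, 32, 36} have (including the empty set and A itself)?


Set A = {12, 16, 18, 24, 26, 29, 32, 36}
|A| = 8
The power set P(A) contains all subsets of A.
|P(A)| = 2^|A| = 2^8 = 256

256


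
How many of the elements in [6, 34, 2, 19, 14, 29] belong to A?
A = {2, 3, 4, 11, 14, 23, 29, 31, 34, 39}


Set A = {2, 3, 4, 11, 14, 23, 29, 31, 34, 39}
Candidates: [6, 34, 2, 19, 14, 29]
Check each candidate:
6 ∉ A, 34 ∈ A, 2 ∈ A, 19 ∉ A, 14 ∈ A, 29 ∈ A
Count of candidates in A: 4

4


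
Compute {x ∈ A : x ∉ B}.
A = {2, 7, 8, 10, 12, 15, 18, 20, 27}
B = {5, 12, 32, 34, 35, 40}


Set A = {2, 7, 8, 10, 12, 15, 18, 20, 27}
Set B = {5, 12, 32, 34, 35, 40}
Check each element of A against B:
2 ∉ B (include), 7 ∉ B (include), 8 ∉ B (include), 10 ∉ B (include), 12 ∈ B, 15 ∉ B (include), 18 ∉ B (include), 20 ∉ B (include), 27 ∉ B (include)
Elements of A not in B: {2, 7, 8, 10, 15, 18, 20, 27}

{2, 7, 8, 10, 15, 18, 20, 27}


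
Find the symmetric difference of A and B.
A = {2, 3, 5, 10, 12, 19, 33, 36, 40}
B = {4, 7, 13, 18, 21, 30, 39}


Set A = {2, 3, 5, 10, 12, 19, 33, 36, 40}
Set B = {4, 7, 13, 18, 21, 30, 39}
A △ B = (A \ B) ∪ (B \ A)
Elements in A but not B: {2, 3, 5, 10, 12, 19, 33, 36, 40}
Elements in B but not A: {4, 7, 13, 18, 21, 30, 39}
A △ B = {2, 3, 4, 5, 7, 10, 12, 13, 18, 19, 21, 30, 33, 36, 39, 40}

{2, 3, 4, 5, 7, 10, 12, 13, 18, 19, 21, 30, 33, 36, 39, 40}


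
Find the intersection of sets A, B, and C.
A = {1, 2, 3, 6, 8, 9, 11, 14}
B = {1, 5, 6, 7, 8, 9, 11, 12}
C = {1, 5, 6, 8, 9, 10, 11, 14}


Set A = {1, 2, 3, 6, 8, 9, 11, 14}
Set B = {1, 5, 6, 7, 8, 9, 11, 12}
Set C = {1, 5, 6, 8, 9, 10, 11, 14}
First, A ∩ B = {1, 6, 8, 9, 11}
Then, (A ∩ B) ∩ C = {1, 6, 8, 9, 11}

{1, 6, 8, 9, 11}


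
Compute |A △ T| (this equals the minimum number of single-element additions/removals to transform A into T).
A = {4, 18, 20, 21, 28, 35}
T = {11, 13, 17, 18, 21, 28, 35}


Set A = {4, 18, 20, 21, 28, 35}
Set T = {11, 13, 17, 18, 21, 28, 35}
Elements to remove from A (in A, not in T): {4, 20} → 2 removals
Elements to add to A (in T, not in A): {11, 13, 17} → 3 additions
Total edits = 2 + 3 = 5

5


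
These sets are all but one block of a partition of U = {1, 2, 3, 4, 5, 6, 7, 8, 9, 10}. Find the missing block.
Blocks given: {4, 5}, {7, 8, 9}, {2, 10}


U = {1, 2, 3, 4, 5, 6, 7, 8, 9, 10}
Shown blocks: {4, 5}, {7, 8, 9}, {2, 10}
A partition's blocks are pairwise disjoint and cover U, so the missing block = U \ (union of shown blocks).
Union of shown blocks: {2, 4, 5, 7, 8, 9, 10}
Missing block = U \ (union) = {1, 3, 6}

{1, 3, 6}


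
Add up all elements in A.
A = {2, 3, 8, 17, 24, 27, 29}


Set A = {2, 3, 8, 17, 24, 27, 29}
Sum = 2 + 3 + 8 + 17 + 24 + 27 + 29 = 110

110


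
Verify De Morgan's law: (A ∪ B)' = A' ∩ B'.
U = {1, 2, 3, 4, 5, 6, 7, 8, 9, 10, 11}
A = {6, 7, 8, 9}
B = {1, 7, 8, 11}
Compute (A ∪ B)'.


U = {1, 2, 3, 4, 5, 6, 7, 8, 9, 10, 11}
A = {6, 7, 8, 9}, B = {1, 7, 8, 11}
A ∪ B = {1, 6, 7, 8, 9, 11}
(A ∪ B)' = U \ (A ∪ B) = {2, 3, 4, 5, 10}
Verification via A' ∩ B': A' = {1, 2, 3, 4, 5, 10, 11}, B' = {2, 3, 4, 5, 6, 9, 10}
A' ∩ B' = {2, 3, 4, 5, 10} ✓

{2, 3, 4, 5, 10}


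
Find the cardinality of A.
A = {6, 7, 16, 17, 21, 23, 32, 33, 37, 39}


Set A = {6, 7, 16, 17, 21, 23, 32, 33, 37, 39}
Listing elements: 6, 7, 16, 17, 21, 23, 32, 33, 37, 39
Counting: 10 elements
|A| = 10

10


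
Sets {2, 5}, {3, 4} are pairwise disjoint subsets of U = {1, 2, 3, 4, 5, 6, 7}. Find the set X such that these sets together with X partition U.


U = {1, 2, 3, 4, 5, 6, 7}
Shown blocks: {2, 5}, {3, 4}
A partition's blocks are pairwise disjoint and cover U, so the missing block = U \ (union of shown blocks).
Union of shown blocks: {2, 3, 4, 5}
Missing block = U \ (union) = {1, 6, 7}

{1, 6, 7}


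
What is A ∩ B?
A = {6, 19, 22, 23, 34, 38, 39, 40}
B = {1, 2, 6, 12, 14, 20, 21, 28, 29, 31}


Set A = {6, 19, 22, 23, 34, 38, 39, 40}
Set B = {1, 2, 6, 12, 14, 20, 21, 28, 29, 31}
A ∩ B includes only elements in both sets.
Check each element of A against B:
6 ✓, 19 ✗, 22 ✗, 23 ✗, 34 ✗, 38 ✗, 39 ✗, 40 ✗
A ∩ B = {6}

{6}


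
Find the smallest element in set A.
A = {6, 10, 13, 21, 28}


Set A = {6, 10, 13, 21, 28}
Elements in ascending order: 6, 10, 13, 21, 28
The smallest element is 6.

6


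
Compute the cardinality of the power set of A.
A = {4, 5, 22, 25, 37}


Set A = {4, 5, 22, 25, 37}
|A| = 5
The power set P(A) contains all subsets of A.
|P(A)| = 2^|A| = 2^5 = 32

32


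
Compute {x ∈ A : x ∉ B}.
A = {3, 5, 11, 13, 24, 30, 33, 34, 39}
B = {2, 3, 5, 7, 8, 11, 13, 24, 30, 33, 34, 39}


Set A = {3, 5, 11, 13, 24, 30, 33, 34, 39}
Set B = {2, 3, 5, 7, 8, 11, 13, 24, 30, 33, 34, 39}
Check each element of A against B:
3 ∈ B, 5 ∈ B, 11 ∈ B, 13 ∈ B, 24 ∈ B, 30 ∈ B, 33 ∈ B, 34 ∈ B, 39 ∈ B
Elements of A not in B: {}

{}


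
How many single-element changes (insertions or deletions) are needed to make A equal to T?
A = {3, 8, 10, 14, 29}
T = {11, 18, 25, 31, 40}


Set A = {3, 8, 10, 14, 29}
Set T = {11, 18, 25, 31, 40}
Elements to remove from A (in A, not in T): {3, 8, 10, 14, 29} → 5 removals
Elements to add to A (in T, not in A): {11, 18, 25, 31, 40} → 5 additions
Total edits = 5 + 5 = 10

10


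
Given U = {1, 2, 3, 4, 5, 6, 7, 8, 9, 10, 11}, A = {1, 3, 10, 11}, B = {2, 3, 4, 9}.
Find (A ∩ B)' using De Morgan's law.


U = {1, 2, 3, 4, 5, 6, 7, 8, 9, 10, 11}
A = {1, 3, 10, 11}, B = {2, 3, 4, 9}
A ∩ B = {3}
(A ∩ B)' = U \ (A ∩ B) = {1, 2, 4, 5, 6, 7, 8, 9, 10, 11}
Verification via A' ∪ B': A' = {2, 4, 5, 6, 7, 8, 9}, B' = {1, 5, 6, 7, 8, 10, 11}
A' ∪ B' = {1, 2, 4, 5, 6, 7, 8, 9, 10, 11} ✓

{1, 2, 4, 5, 6, 7, 8, 9, 10, 11}


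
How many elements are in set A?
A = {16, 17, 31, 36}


Set A = {16, 17, 31, 36}
Listing elements: 16, 17, 31, 36
Counting: 4 elements
|A| = 4

4


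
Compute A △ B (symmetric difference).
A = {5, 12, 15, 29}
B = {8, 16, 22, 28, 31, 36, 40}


Set A = {5, 12, 15, 29}
Set B = {8, 16, 22, 28, 31, 36, 40}
A △ B = (A \ B) ∪ (B \ A)
Elements in A but not B: {5, 12, 15, 29}
Elements in B but not A: {8, 16, 22, 28, 31, 36, 40}
A △ B = {5, 8, 12, 15, 16, 22, 28, 29, 31, 36, 40}

{5, 8, 12, 15, 16, 22, 28, 29, 31, 36, 40}


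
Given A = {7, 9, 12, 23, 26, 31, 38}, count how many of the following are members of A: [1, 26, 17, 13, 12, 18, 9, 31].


Set A = {7, 9, 12, 23, 26, 31, 38}
Candidates: [1, 26, 17, 13, 12, 18, 9, 31]
Check each candidate:
1 ∉ A, 26 ∈ A, 17 ∉ A, 13 ∉ A, 12 ∈ A, 18 ∉ A, 9 ∈ A, 31 ∈ A
Count of candidates in A: 4

4


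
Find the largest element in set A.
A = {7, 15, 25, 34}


Set A = {7, 15, 25, 34}
Elements in ascending order: 7, 15, 25, 34
The largest element is 34.

34


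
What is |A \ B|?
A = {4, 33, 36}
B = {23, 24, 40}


Set A = {4, 33, 36}
Set B = {23, 24, 40}
A \ B = {4, 33, 36}
|A \ B| = 3

3


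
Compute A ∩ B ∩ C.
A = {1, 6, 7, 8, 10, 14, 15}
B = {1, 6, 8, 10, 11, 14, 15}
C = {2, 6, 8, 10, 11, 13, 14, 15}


Set A = {1, 6, 7, 8, 10, 14, 15}
Set B = {1, 6, 8, 10, 11, 14, 15}
Set C = {2, 6, 8, 10, 11, 13, 14, 15}
First, A ∩ B = {1, 6, 8, 10, 14, 15}
Then, (A ∩ B) ∩ C = {6, 8, 10, 14, 15}

{6, 8, 10, 14, 15}


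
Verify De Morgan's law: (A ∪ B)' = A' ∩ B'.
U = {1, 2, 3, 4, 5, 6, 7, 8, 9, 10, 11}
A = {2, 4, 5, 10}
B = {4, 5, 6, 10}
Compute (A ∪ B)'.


U = {1, 2, 3, 4, 5, 6, 7, 8, 9, 10, 11}
A = {2, 4, 5, 10}, B = {4, 5, 6, 10}
A ∪ B = {2, 4, 5, 6, 10}
(A ∪ B)' = U \ (A ∪ B) = {1, 3, 7, 8, 9, 11}
Verification via A' ∩ B': A' = {1, 3, 6, 7, 8, 9, 11}, B' = {1, 2, 3, 7, 8, 9, 11}
A' ∩ B' = {1, 3, 7, 8, 9, 11} ✓

{1, 3, 7, 8, 9, 11}


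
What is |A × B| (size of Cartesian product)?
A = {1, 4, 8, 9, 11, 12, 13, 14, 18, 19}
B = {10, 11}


Set A = {1, 4, 8, 9, 11, 12, 13, 14, 18, 19} has 10 elements.
Set B = {10, 11} has 2 elements.
|A × B| = |A| × |B| = 10 × 2 = 20

20


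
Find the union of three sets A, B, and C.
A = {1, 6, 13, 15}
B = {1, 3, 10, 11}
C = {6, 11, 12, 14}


Set A = {1, 6, 13, 15}
Set B = {1, 3, 10, 11}
Set C = {6, 11, 12, 14}
First, A ∪ B = {1, 3, 6, 10, 11, 13, 15}
Then, (A ∪ B) ∪ C = {1, 3, 6, 10, 11, 12, 13, 14, 15}

{1, 3, 6, 10, 11, 12, 13, 14, 15}


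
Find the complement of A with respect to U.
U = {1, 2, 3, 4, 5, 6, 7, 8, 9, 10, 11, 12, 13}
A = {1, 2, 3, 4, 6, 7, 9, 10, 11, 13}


Universal set U = {1, 2, 3, 4, 5, 6, 7, 8, 9, 10, 11, 12, 13}
Set A = {1, 2, 3, 4, 6, 7, 9, 10, 11, 13}
A' = U \ A = elements in U but not in A
Checking each element of U:
1 (in A, exclude), 2 (in A, exclude), 3 (in A, exclude), 4 (in A, exclude), 5 (not in A, include), 6 (in A, exclude), 7 (in A, exclude), 8 (not in A, include), 9 (in A, exclude), 10 (in A, exclude), 11 (in A, exclude), 12 (not in A, include), 13 (in A, exclude)
A' = {5, 8, 12}

{5, 8, 12}


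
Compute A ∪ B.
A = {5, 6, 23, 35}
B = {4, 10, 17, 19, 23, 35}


Set A = {5, 6, 23, 35}
Set B = {4, 10, 17, 19, 23, 35}
A ∪ B includes all elements in either set.
Elements from A: {5, 6, 23, 35}
Elements from B not already included: {4, 10, 17, 19}
A ∪ B = {4, 5, 6, 10, 17, 19, 23, 35}

{4, 5, 6, 10, 17, 19, 23, 35}


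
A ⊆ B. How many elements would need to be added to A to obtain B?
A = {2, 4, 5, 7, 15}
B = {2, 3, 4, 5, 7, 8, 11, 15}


Set A = {2, 4, 5, 7, 15}, |A| = 5
Set B = {2, 3, 4, 5, 7, 8, 11, 15}, |B| = 8
Since A ⊆ B: B \ A = {3, 8, 11}
|B| - |A| = 8 - 5 = 3

3


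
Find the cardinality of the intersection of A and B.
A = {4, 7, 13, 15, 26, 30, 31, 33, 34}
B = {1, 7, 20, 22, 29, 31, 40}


Set A = {4, 7, 13, 15, 26, 30, 31, 33, 34}
Set B = {1, 7, 20, 22, 29, 31, 40}
A ∩ B = {7, 31}
|A ∩ B| = 2

2


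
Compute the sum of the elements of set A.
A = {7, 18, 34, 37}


Set A = {7, 18, 34, 37}
Sum = 7 + 18 + 34 + 37 = 96

96


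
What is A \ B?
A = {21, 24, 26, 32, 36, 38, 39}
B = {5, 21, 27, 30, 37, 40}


Set A = {21, 24, 26, 32, 36, 38, 39}
Set B = {5, 21, 27, 30, 37, 40}
A \ B includes elements in A that are not in B.
Check each element of A:
21 (in B, remove), 24 (not in B, keep), 26 (not in B, keep), 32 (not in B, keep), 36 (not in B, keep), 38 (not in B, keep), 39 (not in B, keep)
A \ B = {24, 26, 32, 36, 38, 39}

{24, 26, 32, 36, 38, 39}


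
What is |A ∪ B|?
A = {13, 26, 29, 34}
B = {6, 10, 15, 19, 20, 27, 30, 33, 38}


Set A = {13, 26, 29, 34}, |A| = 4
Set B = {6, 10, 15, 19, 20, 27, 30, 33, 38}, |B| = 9
A ∩ B = {}, |A ∩ B| = 0
|A ∪ B| = |A| + |B| - |A ∩ B| = 4 + 9 - 0 = 13

13


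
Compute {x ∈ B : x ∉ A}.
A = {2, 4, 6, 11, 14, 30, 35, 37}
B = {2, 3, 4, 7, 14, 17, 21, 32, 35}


Set A = {2, 4, 6, 11, 14, 30, 35, 37}
Set B = {2, 3, 4, 7, 14, 17, 21, 32, 35}
Check each element of B against A:
2 ∈ A, 3 ∉ A (include), 4 ∈ A, 7 ∉ A (include), 14 ∈ A, 17 ∉ A (include), 21 ∉ A (include), 32 ∉ A (include), 35 ∈ A
Elements of B not in A: {3, 7, 17, 21, 32}

{3, 7, 17, 21, 32}


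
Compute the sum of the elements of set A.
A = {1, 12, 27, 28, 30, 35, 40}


Set A = {1, 12, 27, 28, 30, 35, 40}
Sum = 1 + 12 + 27 + 28 + 30 + 35 + 40 = 173

173


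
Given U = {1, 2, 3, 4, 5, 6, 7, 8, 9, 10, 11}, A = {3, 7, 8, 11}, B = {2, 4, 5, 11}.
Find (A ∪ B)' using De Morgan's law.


U = {1, 2, 3, 4, 5, 6, 7, 8, 9, 10, 11}
A = {3, 7, 8, 11}, B = {2, 4, 5, 11}
A ∪ B = {2, 3, 4, 5, 7, 8, 11}
(A ∪ B)' = U \ (A ∪ B) = {1, 6, 9, 10}
Verification via A' ∩ B': A' = {1, 2, 4, 5, 6, 9, 10}, B' = {1, 3, 6, 7, 8, 9, 10}
A' ∩ B' = {1, 6, 9, 10} ✓

{1, 6, 9, 10}


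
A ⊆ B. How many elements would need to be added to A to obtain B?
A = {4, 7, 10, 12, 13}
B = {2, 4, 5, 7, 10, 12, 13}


Set A = {4, 7, 10, 12, 13}, |A| = 5
Set B = {2, 4, 5, 7, 10, 12, 13}, |B| = 7
Since A ⊆ B: B \ A = {2, 5}
|B| - |A| = 7 - 5 = 2

2


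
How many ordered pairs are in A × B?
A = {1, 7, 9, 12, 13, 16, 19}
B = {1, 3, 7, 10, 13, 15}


Set A = {1, 7, 9, 12, 13, 16, 19} has 7 elements.
Set B = {1, 3, 7, 10, 13, 15} has 6 elements.
|A × B| = |A| × |B| = 7 × 6 = 42

42


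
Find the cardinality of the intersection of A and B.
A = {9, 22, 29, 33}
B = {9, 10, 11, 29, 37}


Set A = {9, 22, 29, 33}
Set B = {9, 10, 11, 29, 37}
A ∩ B = {9, 29}
|A ∩ B| = 2

2


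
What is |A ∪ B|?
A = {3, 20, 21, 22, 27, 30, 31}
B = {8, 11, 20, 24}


Set A = {3, 20, 21, 22, 27, 30, 31}, |A| = 7
Set B = {8, 11, 20, 24}, |B| = 4
A ∩ B = {20}, |A ∩ B| = 1
|A ∪ B| = |A| + |B| - |A ∩ B| = 7 + 4 - 1 = 10

10
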